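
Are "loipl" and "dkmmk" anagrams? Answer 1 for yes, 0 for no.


Strings: "loipl", "dkmmk"
Sorted first:  illop
Sorted second: dkkmm
Differ at position 0: 'i' vs 'd' => not anagrams

0


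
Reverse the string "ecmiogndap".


Input: ecmiogndap
Reading characters right to left:
  Position 9: 'p'
  Position 8: 'a'
  Position 7: 'd'
  Position 6: 'n'
  Position 5: 'g'
  Position 4: 'o'
  Position 3: 'i'
  Position 2: 'm'
  Position 1: 'c'
  Position 0: 'e'
Reversed: padngoimce

padngoimce


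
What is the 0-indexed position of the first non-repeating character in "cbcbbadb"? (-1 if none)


Input: cbcbbadb
Character frequencies:
  'a': 1
  'b': 4
  'c': 2
  'd': 1
Scanning left to right for freq == 1:
  Position 0 ('c'): freq=2, skip
  Position 1 ('b'): freq=4, skip
  Position 2 ('c'): freq=2, skip
  Position 3 ('b'): freq=4, skip
  Position 4 ('b'): freq=4, skip
  Position 5 ('a'): unique! => answer = 5

5


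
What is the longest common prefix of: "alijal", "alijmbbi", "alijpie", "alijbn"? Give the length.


Words: alijal, alijmbbi, alijpie, alijbn
  Position 0: all 'a' => match
  Position 1: all 'l' => match
  Position 2: all 'i' => match
  Position 3: all 'j' => match
  Position 4: ('a', 'm', 'p', 'b') => mismatch, stop
LCP = "alij" (length 4)

4


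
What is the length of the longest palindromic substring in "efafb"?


Input: "efafb"
Checking substrings for palindromes:
  [1:4] "faf" (len 3) => palindrome
Longest palindromic substring: "faf" with length 3

3


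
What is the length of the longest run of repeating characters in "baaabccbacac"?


Input: "baaabccbacac"
Scanning for longest run:
  Position 1 ('a'): new char, reset run to 1
  Position 2 ('a'): continues run of 'a', length=2
  Position 3 ('a'): continues run of 'a', length=3
  Position 4 ('b'): new char, reset run to 1
  Position 5 ('c'): new char, reset run to 1
  Position 6 ('c'): continues run of 'c', length=2
  Position 7 ('b'): new char, reset run to 1
  Position 8 ('a'): new char, reset run to 1
  Position 9 ('c'): new char, reset run to 1
  Position 10 ('a'): new char, reset run to 1
  Position 11 ('c'): new char, reset run to 1
Longest run: 'a' with length 3

3


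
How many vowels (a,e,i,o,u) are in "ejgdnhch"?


Input: ejgdnhch
Checking each character:
  'e' at position 0: vowel (running total: 1)
  'j' at position 1: consonant
  'g' at position 2: consonant
  'd' at position 3: consonant
  'n' at position 4: consonant
  'h' at position 5: consonant
  'c' at position 6: consonant
  'h' at position 7: consonant
Total vowels: 1

1


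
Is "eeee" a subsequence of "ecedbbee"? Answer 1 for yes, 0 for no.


Check if "eeee" is a subsequence of "ecedbbee"
Greedy scan:
  Position 0 ('e'): matches sub[0] = 'e'
  Position 1 ('c'): no match needed
  Position 2 ('e'): matches sub[1] = 'e'
  Position 3 ('d'): no match needed
  Position 4 ('b'): no match needed
  Position 5 ('b'): no match needed
  Position 6 ('e'): matches sub[2] = 'e'
  Position 7 ('e'): matches sub[3] = 'e'
All 4 characters matched => is a subsequence

1


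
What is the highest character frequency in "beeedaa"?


Input: beeedaa
Character counts:
  'a': 2
  'b': 1
  'd': 1
  'e': 3
Maximum frequency: 3

3


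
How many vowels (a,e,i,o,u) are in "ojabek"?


Input: ojabek
Checking each character:
  'o' at position 0: vowel (running total: 1)
  'j' at position 1: consonant
  'a' at position 2: vowel (running total: 2)
  'b' at position 3: consonant
  'e' at position 4: vowel (running total: 3)
  'k' at position 5: consonant
Total vowels: 3

3


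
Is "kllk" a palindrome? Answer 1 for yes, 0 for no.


Input: kllk
Reversed: kllk
  Compare pos 0 ('k') with pos 3 ('k'): match
  Compare pos 1 ('l') with pos 2 ('l'): match
Result: palindrome

1


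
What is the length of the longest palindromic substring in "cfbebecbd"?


Input: "cfbebecbd"
Checking substrings for palindromes:
  [2:5] "beb" (len 3) => palindrome
  [3:6] "ebe" (len 3) => palindrome
Longest palindromic substring: "beb" with length 3

3


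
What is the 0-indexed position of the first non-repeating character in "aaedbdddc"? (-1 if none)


Input: aaedbdddc
Character frequencies:
  'a': 2
  'b': 1
  'c': 1
  'd': 4
  'e': 1
Scanning left to right for freq == 1:
  Position 0 ('a'): freq=2, skip
  Position 1 ('a'): freq=2, skip
  Position 2 ('e'): unique! => answer = 2

2


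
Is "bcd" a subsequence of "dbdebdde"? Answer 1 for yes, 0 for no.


Check if "bcd" is a subsequence of "dbdebdde"
Greedy scan:
  Position 0 ('d'): no match needed
  Position 1 ('b'): matches sub[0] = 'b'
  Position 2 ('d'): no match needed
  Position 3 ('e'): no match needed
  Position 4 ('b'): no match needed
  Position 5 ('d'): no match needed
  Position 6 ('d'): no match needed
  Position 7 ('e'): no match needed
Only matched 1/3 characters => not a subsequence

0


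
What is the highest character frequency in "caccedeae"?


Input: caccedeae
Character counts:
  'a': 2
  'c': 3
  'd': 1
  'e': 3
Maximum frequency: 3

3


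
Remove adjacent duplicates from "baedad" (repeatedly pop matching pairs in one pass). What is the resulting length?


Input: baedad
Stack-based adjacent duplicate removal:
  Read 'b': push. Stack: b
  Read 'a': push. Stack: ba
  Read 'e': push. Stack: bae
  Read 'd': push. Stack: baed
  Read 'a': push. Stack: baeda
  Read 'd': push. Stack: baedad
Final stack: "baedad" (length 6)

6


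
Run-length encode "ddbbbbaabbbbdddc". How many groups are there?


Input: ddbbbbaabbbbdddc
Scanning for consecutive runs:
  Group 1: 'd' x 2 (positions 0-1)
  Group 2: 'b' x 4 (positions 2-5)
  Group 3: 'a' x 2 (positions 6-7)
  Group 4: 'b' x 4 (positions 8-11)
  Group 5: 'd' x 3 (positions 12-14)
  Group 6: 'c' x 1 (positions 15-15)
Total groups: 6

6


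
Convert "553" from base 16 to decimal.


Input: "553" in base 16
Positional expansion:
  Digit '5' (value 5) x 16^2 = 1280
  Digit '5' (value 5) x 16^1 = 80
  Digit '3' (value 3) x 16^0 = 3
Sum = 1363

1363


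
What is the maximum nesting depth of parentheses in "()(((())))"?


Input: "()(((())))"
Tracking depth:
  Position 0 '(': depth becomes 1
  Position 1 ')': depth becomes 0
  Position 2 '(': depth becomes 1
  Position 3 '(': depth becomes 2
  Position 4 '(': depth becomes 3
  Position 5 '(': depth becomes 4
  Position 6 ')': depth becomes 3
  Position 7 ')': depth becomes 2
  Position 8 ')': depth becomes 1
  Position 9 ')': depth becomes 0
Maximum depth reached: 4

4


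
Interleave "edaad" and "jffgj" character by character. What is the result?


Interleaving "edaad" and "jffgj":
  Position 0: 'e' from first, 'j' from second => "ej"
  Position 1: 'd' from first, 'f' from second => "df"
  Position 2: 'a' from first, 'f' from second => "af"
  Position 3: 'a' from first, 'g' from second => "ag"
  Position 4: 'd' from first, 'j' from second => "dj"
Result: ejdfafagdj

ejdfafagdj


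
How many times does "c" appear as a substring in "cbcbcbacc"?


Searching for "c" in "cbcbcbacc"
Scanning each position:
  Position 0: "c" => MATCH
  Position 1: "b" => no
  Position 2: "c" => MATCH
  Position 3: "b" => no
  Position 4: "c" => MATCH
  Position 5: "b" => no
  Position 6: "a" => no
  Position 7: "c" => MATCH
  Position 8: "c" => MATCH
Total occurrences: 5

5


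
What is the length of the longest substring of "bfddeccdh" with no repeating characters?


Input: "bfddeccdh"
Sliding window (track last position of each char):
  Position 0 ('b'): window [0,0] length 1 -- new best
  Position 1 ('f'): window [0,1] length 2 -- new best
  Position 2 ('d'): window [0,2] length 3 -- new best
  Position 3 ('d'): repeat (last at 2), move window start to 3
  Position 3 ('d'): window [3,3] length 1
  Position 4 ('e'): window [3,4] length 2
  Position 5 ('c'): window [3,5] length 3
  Position 6 ('c'): repeat (last at 5), move window start to 6
  Position 6 ('c'): window [6,6] length 1
  Position 7 ('d'): window [6,7] length 2
  Position 8 ('h'): window [6,8] length 3
Longest substring with no repeats: "bfd" with length 3

3


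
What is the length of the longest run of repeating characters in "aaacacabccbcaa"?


Input: "aaacacabccbcaa"
Scanning for longest run:
  Position 1 ('a'): continues run of 'a', length=2
  Position 2 ('a'): continues run of 'a', length=3
  Position 3 ('c'): new char, reset run to 1
  Position 4 ('a'): new char, reset run to 1
  Position 5 ('c'): new char, reset run to 1
  Position 6 ('a'): new char, reset run to 1
  Position 7 ('b'): new char, reset run to 1
  Position 8 ('c'): new char, reset run to 1
  Position 9 ('c'): continues run of 'c', length=2
  Position 10 ('b'): new char, reset run to 1
  Position 11 ('c'): new char, reset run to 1
  Position 12 ('a'): new char, reset run to 1
  Position 13 ('a'): continues run of 'a', length=2
Longest run: 'a' with length 3

3


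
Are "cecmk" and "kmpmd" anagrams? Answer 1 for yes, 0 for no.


Strings: "cecmk", "kmpmd"
Sorted first:  ccekm
Sorted second: dkmmp
Differ at position 0: 'c' vs 'd' => not anagrams

0


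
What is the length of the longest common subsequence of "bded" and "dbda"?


LCS of "bded" and "dbda"
DP table:
           d    b    d    a
      0    0    0    0    0
  b   0    0    1    1    1
  d   0    1    1    2    2
  e   0    1    1    2    2
  d   0    1    1    2    2
LCS length = dp[4][4] = 2

2


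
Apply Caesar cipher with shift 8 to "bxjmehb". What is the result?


Caesar cipher: shift "bxjmehb" by 8
  'b' (pos 1) + 8 = pos 9 = 'j'
  'x' (pos 23) + 8 = pos 5 = 'f'
  'j' (pos 9) + 8 = pos 17 = 'r'
  'm' (pos 12) + 8 = pos 20 = 'u'
  'e' (pos 4) + 8 = pos 12 = 'm'
  'h' (pos 7) + 8 = pos 15 = 'p'
  'b' (pos 1) + 8 = pos 9 = 'j'
Result: jfrumpj

jfrumpj


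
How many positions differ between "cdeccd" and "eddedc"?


Comparing "cdeccd" and "eddedc" position by position:
  Position 0: 'c' vs 'e' => DIFFER
  Position 1: 'd' vs 'd' => same
  Position 2: 'e' vs 'd' => DIFFER
  Position 3: 'c' vs 'e' => DIFFER
  Position 4: 'c' vs 'd' => DIFFER
  Position 5: 'd' vs 'c' => DIFFER
Positions that differ: 5

5


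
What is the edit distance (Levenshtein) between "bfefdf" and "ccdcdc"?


Computing edit distance: "bfefdf" -> "ccdcdc"
DP table:
           c    c    d    c    d    c
      0    1    2    3    4    5    6
  b   1    1    2    3    4    5    6
  f   2    2    2    3    4    5    6
  e   3    3    3    3    4    5    6
  f   4    4    4    4    4    5    6
  d   5    5    5    4    5    4    5
  f   6    6    6    5    5    5    5
Edit distance = dp[6][6] = 5

5


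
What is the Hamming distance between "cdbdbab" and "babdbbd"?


Comparing "cdbdbab" and "babdbbd" position by position:
  Position 0: 'c' vs 'b' => differ
  Position 1: 'd' vs 'a' => differ
  Position 2: 'b' vs 'b' => same
  Position 3: 'd' vs 'd' => same
  Position 4: 'b' vs 'b' => same
  Position 5: 'a' vs 'b' => differ
  Position 6: 'b' vs 'd' => differ
Total differences (Hamming distance): 4

4


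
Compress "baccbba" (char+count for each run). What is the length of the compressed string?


Input: baccbba
Runs:
  'b' x 1 => "b1"
  'a' x 1 => "a1"
  'c' x 2 => "c2"
  'b' x 2 => "b2"
  'a' x 1 => "a1"
Compressed: "b1a1c2b2a1"
Compressed length: 10

10


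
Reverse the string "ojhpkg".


Input: ojhpkg
Reading characters right to left:
  Position 5: 'g'
  Position 4: 'k'
  Position 3: 'p'
  Position 2: 'h'
  Position 1: 'j'
  Position 0: 'o'
Reversed: gkphjo

gkphjo


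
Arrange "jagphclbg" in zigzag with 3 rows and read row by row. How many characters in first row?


Zigzag "jagphclbg" into 3 rows:
Placing characters:
  'j' => row 0
  'a' => row 1
  'g' => row 2
  'p' => row 1
  'h' => row 0
  'c' => row 1
  'l' => row 2
  'b' => row 1
  'g' => row 0
Rows:
  Row 0: "jhg"
  Row 1: "apcb"
  Row 2: "gl"
First row length: 3

3


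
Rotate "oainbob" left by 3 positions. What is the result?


Input: "oainbob", rotate left by 3
First 3 characters: "oai"
Remaining characters: "nbob"
Concatenate remaining + first: "nbob" + "oai" = "nboboai"

nboboai


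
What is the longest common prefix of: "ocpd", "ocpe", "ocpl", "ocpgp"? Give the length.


Words: ocpd, ocpe, ocpl, ocpgp
  Position 0: all 'o' => match
  Position 1: all 'c' => match
  Position 2: all 'p' => match
  Position 3: ('d', 'e', 'l', 'g') => mismatch, stop
LCP = "ocp" (length 3)

3


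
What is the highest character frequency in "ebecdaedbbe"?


Input: ebecdaedbbe
Character counts:
  'a': 1
  'b': 3
  'c': 1
  'd': 2
  'e': 4
Maximum frequency: 4

4


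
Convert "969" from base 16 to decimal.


Input: "969" in base 16
Positional expansion:
  Digit '9' (value 9) x 16^2 = 2304
  Digit '6' (value 6) x 16^1 = 96
  Digit '9' (value 9) x 16^0 = 9
Sum = 2409

2409


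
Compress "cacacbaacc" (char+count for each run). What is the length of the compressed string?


Input: cacacbaacc
Runs:
  'c' x 1 => "c1"
  'a' x 1 => "a1"
  'c' x 1 => "c1"
  'a' x 1 => "a1"
  'c' x 1 => "c1"
  'b' x 1 => "b1"
  'a' x 2 => "a2"
  'c' x 2 => "c2"
Compressed: "c1a1c1a1c1b1a2c2"
Compressed length: 16

16


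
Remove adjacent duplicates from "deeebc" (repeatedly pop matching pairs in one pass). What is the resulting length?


Input: deeebc
Stack-based adjacent duplicate removal:
  Read 'd': push. Stack: d
  Read 'e': push. Stack: de
  Read 'e': matches stack top 'e' => pop. Stack: d
  Read 'e': push. Stack: de
  Read 'b': push. Stack: deb
  Read 'c': push. Stack: debc
Final stack: "debc" (length 4)

4


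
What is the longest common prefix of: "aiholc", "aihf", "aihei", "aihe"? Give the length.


Words: aiholc, aihf, aihei, aihe
  Position 0: all 'a' => match
  Position 1: all 'i' => match
  Position 2: all 'h' => match
  Position 3: ('o', 'f', 'e', 'e') => mismatch, stop
LCP = "aih" (length 3)

3


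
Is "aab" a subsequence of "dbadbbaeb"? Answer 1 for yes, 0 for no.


Check if "aab" is a subsequence of "dbadbbaeb"
Greedy scan:
  Position 0 ('d'): no match needed
  Position 1 ('b'): no match needed
  Position 2 ('a'): matches sub[0] = 'a'
  Position 3 ('d'): no match needed
  Position 4 ('b'): no match needed
  Position 5 ('b'): no match needed
  Position 6 ('a'): matches sub[1] = 'a'
  Position 7 ('e'): no match needed
  Position 8 ('b'): matches sub[2] = 'b'
All 3 characters matched => is a subsequence

1


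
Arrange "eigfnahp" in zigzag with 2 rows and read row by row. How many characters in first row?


Zigzag "eigfnahp" into 2 rows:
Placing characters:
  'e' => row 0
  'i' => row 1
  'g' => row 0
  'f' => row 1
  'n' => row 0
  'a' => row 1
  'h' => row 0
  'p' => row 1
Rows:
  Row 0: "egnh"
  Row 1: "ifap"
First row length: 4

4


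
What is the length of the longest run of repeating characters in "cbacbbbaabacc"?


Input: "cbacbbbaabacc"
Scanning for longest run:
  Position 1 ('b'): new char, reset run to 1
  Position 2 ('a'): new char, reset run to 1
  Position 3 ('c'): new char, reset run to 1
  Position 4 ('b'): new char, reset run to 1
  Position 5 ('b'): continues run of 'b', length=2
  Position 6 ('b'): continues run of 'b', length=3
  Position 7 ('a'): new char, reset run to 1
  Position 8 ('a'): continues run of 'a', length=2
  Position 9 ('b'): new char, reset run to 1
  Position 10 ('a'): new char, reset run to 1
  Position 11 ('c'): new char, reset run to 1
  Position 12 ('c'): continues run of 'c', length=2
Longest run: 'b' with length 3

3


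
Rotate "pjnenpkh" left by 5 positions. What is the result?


Input: "pjnenpkh", rotate left by 5
First 5 characters: "pjnen"
Remaining characters: "pkh"
Concatenate remaining + first: "pkh" + "pjnen" = "pkhpjnen"

pkhpjnen


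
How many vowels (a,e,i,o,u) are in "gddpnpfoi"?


Input: gddpnpfoi
Checking each character:
  'g' at position 0: consonant
  'd' at position 1: consonant
  'd' at position 2: consonant
  'p' at position 3: consonant
  'n' at position 4: consonant
  'p' at position 5: consonant
  'f' at position 6: consonant
  'o' at position 7: vowel (running total: 1)
  'i' at position 8: vowel (running total: 2)
Total vowels: 2

2


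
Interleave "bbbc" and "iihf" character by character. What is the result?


Interleaving "bbbc" and "iihf":
  Position 0: 'b' from first, 'i' from second => "bi"
  Position 1: 'b' from first, 'i' from second => "bi"
  Position 2: 'b' from first, 'h' from second => "bh"
  Position 3: 'c' from first, 'f' from second => "cf"
Result: bibibhcf

bibibhcf


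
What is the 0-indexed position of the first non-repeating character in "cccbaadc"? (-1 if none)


Input: cccbaadc
Character frequencies:
  'a': 2
  'b': 1
  'c': 4
  'd': 1
Scanning left to right for freq == 1:
  Position 0 ('c'): freq=4, skip
  Position 1 ('c'): freq=4, skip
  Position 2 ('c'): freq=4, skip
  Position 3 ('b'): unique! => answer = 3

3


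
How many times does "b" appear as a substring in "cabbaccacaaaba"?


Searching for "b" in "cabbaccacaaaba"
Scanning each position:
  Position 0: "c" => no
  Position 1: "a" => no
  Position 2: "b" => MATCH
  Position 3: "b" => MATCH
  Position 4: "a" => no
  Position 5: "c" => no
  Position 6: "c" => no
  Position 7: "a" => no
  Position 8: "c" => no
  Position 9: "a" => no
  Position 10: "a" => no
  Position 11: "a" => no
  Position 12: "b" => MATCH
  Position 13: "a" => no
Total occurrences: 3

3


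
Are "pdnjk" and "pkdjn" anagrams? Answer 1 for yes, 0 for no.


Strings: "pdnjk", "pkdjn"
Sorted first:  djknp
Sorted second: djknp
Sorted forms match => anagrams

1


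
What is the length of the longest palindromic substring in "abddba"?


Input: "abddba"
Checking substrings for palindromes:
  [0:6] "abddba" (len 6) => palindrome
  [1:5] "bddb" (len 4) => palindrome
  [2:4] "dd" (len 2) => palindrome
Longest palindromic substring: "abddba" with length 6

6


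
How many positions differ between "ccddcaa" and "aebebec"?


Comparing "ccddcaa" and "aebebec" position by position:
  Position 0: 'c' vs 'a' => DIFFER
  Position 1: 'c' vs 'e' => DIFFER
  Position 2: 'd' vs 'b' => DIFFER
  Position 3: 'd' vs 'e' => DIFFER
  Position 4: 'c' vs 'b' => DIFFER
  Position 5: 'a' vs 'e' => DIFFER
  Position 6: 'a' vs 'c' => DIFFER
Positions that differ: 7

7


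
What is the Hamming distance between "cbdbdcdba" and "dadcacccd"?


Comparing "cbdbdcdba" and "dadcacccd" position by position:
  Position 0: 'c' vs 'd' => differ
  Position 1: 'b' vs 'a' => differ
  Position 2: 'd' vs 'd' => same
  Position 3: 'b' vs 'c' => differ
  Position 4: 'd' vs 'a' => differ
  Position 5: 'c' vs 'c' => same
  Position 6: 'd' vs 'c' => differ
  Position 7: 'b' vs 'c' => differ
  Position 8: 'a' vs 'd' => differ
Total differences (Hamming distance): 7

7


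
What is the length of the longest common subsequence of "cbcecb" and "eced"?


LCS of "cbcecb" and "eced"
DP table:
           e    c    e    d
      0    0    0    0    0
  c   0    0    1    1    1
  b   0    0    1    1    1
  c   0    0    1    1    1
  e   0    1    1    2    2
  c   0    1    2    2    2
  b   0    1    2    2    2
LCS length = dp[6][4] = 2

2


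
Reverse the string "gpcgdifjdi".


Input: gpcgdifjdi
Reading characters right to left:
  Position 9: 'i'
  Position 8: 'd'
  Position 7: 'j'
  Position 6: 'f'
  Position 5: 'i'
  Position 4: 'd'
  Position 3: 'g'
  Position 2: 'c'
  Position 1: 'p'
  Position 0: 'g'
Reversed: idjfidgcpg

idjfidgcpg


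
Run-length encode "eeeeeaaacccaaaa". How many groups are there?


Input: eeeeeaaacccaaaa
Scanning for consecutive runs:
  Group 1: 'e' x 5 (positions 0-4)
  Group 2: 'a' x 3 (positions 5-7)
  Group 3: 'c' x 3 (positions 8-10)
  Group 4: 'a' x 4 (positions 11-14)
Total groups: 4

4


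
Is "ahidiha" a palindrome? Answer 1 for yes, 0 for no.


Input: ahidiha
Reversed: ahidiha
  Compare pos 0 ('a') with pos 6 ('a'): match
  Compare pos 1 ('h') with pos 5 ('h'): match
  Compare pos 2 ('i') with pos 4 ('i'): match
Result: palindrome

1


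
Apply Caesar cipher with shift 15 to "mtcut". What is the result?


Caesar cipher: shift "mtcut" by 15
  'm' (pos 12) + 15 = pos 1 = 'b'
  't' (pos 19) + 15 = pos 8 = 'i'
  'c' (pos 2) + 15 = pos 17 = 'r'
  'u' (pos 20) + 15 = pos 9 = 'j'
  't' (pos 19) + 15 = pos 8 = 'i'
Result: birji

birji


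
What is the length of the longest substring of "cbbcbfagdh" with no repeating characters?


Input: "cbbcbfagdh"
Sliding window (track last position of each char):
  Position 0 ('c'): window [0,0] length 1 -- new best
  Position 1 ('b'): window [0,1] length 2 -- new best
  Position 2 ('b'): repeat (last at 1), move window start to 2
  Position 2 ('b'): window [2,2] length 1
  Position 3 ('c'): window [2,3] length 2
  Position 4 ('b'): repeat (last at 2), move window start to 3
  Position 4 ('b'): window [3,4] length 2
  Position 5 ('f'): window [3,5] length 3 -- new best
  Position 6 ('a'): window [3,6] length 4 -- new best
  Position 7 ('g'): window [3,7] length 5 -- new best
  Position 8 ('d'): window [3,8] length 6 -- new best
  Position 9 ('h'): window [3,9] length 7 -- new best
Longest substring with no repeats: "cbfagdh" with length 7

7


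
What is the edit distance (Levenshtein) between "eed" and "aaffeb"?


Computing edit distance: "eed" -> "aaffeb"
DP table:
           a    a    f    f    e    b
      0    1    2    3    4    5    6
  e   1    1    2    3    4    4    5
  e   2    2    2    3    4    4    5
  d   3    3    3    3    4    5    5
Edit distance = dp[3][6] = 5

5


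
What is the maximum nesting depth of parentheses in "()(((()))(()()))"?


Input: "()(((()))(()()))"
Tracking depth:
  Position 0 '(': depth becomes 1
  Position 1 ')': depth becomes 0
  Position 2 '(': depth becomes 1
  Position 3 '(': depth becomes 2
  Position 4 '(': depth becomes 3
  Position 5 '(': depth becomes 4
  Position 6 ')': depth becomes 3
  Position 7 ')': depth becomes 2
  Position 8 ')': depth becomes 1
  Position 9 '(': depth becomes 2
  Position 10 '(': depth becomes 3
  Position 11 ')': depth becomes 2
  Position 12 '(': depth becomes 3
  Position 13 ')': depth becomes 2
  Position 14 ')': depth becomes 1
  Position 15 ')': depth becomes 0
Maximum depth reached: 4

4


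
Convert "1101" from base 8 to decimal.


Input: "1101" in base 8
Positional expansion:
  Digit '1' (value 1) x 8^3 = 512
  Digit '1' (value 1) x 8^2 = 64
  Digit '0' (value 0) x 8^1 = 0
  Digit '1' (value 1) x 8^0 = 1
Sum = 577

577


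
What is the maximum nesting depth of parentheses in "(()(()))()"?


Input: "(()(()))()"
Tracking depth:
  Position 0 '(': depth becomes 1
  Position 1 '(': depth becomes 2
  Position 2 ')': depth becomes 1
  Position 3 '(': depth becomes 2
  Position 4 '(': depth becomes 3
  Position 5 ')': depth becomes 2
  Position 6 ')': depth becomes 1
  Position 7 ')': depth becomes 0
  Position 8 '(': depth becomes 1
  Position 9 ')': depth becomes 0
Maximum depth reached: 3

3


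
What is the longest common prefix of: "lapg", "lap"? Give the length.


Words: lapg, lap
  Position 0: all 'l' => match
  Position 1: all 'a' => match
  Position 2: all 'p' => match
LCP = "lap" (length 3)

3


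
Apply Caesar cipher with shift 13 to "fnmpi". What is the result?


Caesar cipher: shift "fnmpi" by 13
  'f' (pos 5) + 13 = pos 18 = 's'
  'n' (pos 13) + 13 = pos 0 = 'a'
  'm' (pos 12) + 13 = pos 25 = 'z'
  'p' (pos 15) + 13 = pos 2 = 'c'
  'i' (pos 8) + 13 = pos 21 = 'v'
Result: sazcv

sazcv


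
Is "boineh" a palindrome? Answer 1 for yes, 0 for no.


Input: boineh
Reversed: heniob
  Compare pos 0 ('b') with pos 5 ('h'): MISMATCH
  Compare pos 1 ('o') with pos 4 ('e'): MISMATCH
  Compare pos 2 ('i') with pos 3 ('n'): MISMATCH
Result: not a palindrome

0


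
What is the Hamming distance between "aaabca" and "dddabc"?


Comparing "aaabca" and "dddabc" position by position:
  Position 0: 'a' vs 'd' => differ
  Position 1: 'a' vs 'd' => differ
  Position 2: 'a' vs 'd' => differ
  Position 3: 'b' vs 'a' => differ
  Position 4: 'c' vs 'b' => differ
  Position 5: 'a' vs 'c' => differ
Total differences (Hamming distance): 6

6


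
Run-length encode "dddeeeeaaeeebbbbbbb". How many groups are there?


Input: dddeeeeaaeeebbbbbbb
Scanning for consecutive runs:
  Group 1: 'd' x 3 (positions 0-2)
  Group 2: 'e' x 4 (positions 3-6)
  Group 3: 'a' x 2 (positions 7-8)
  Group 4: 'e' x 3 (positions 9-11)
  Group 5: 'b' x 7 (positions 12-18)
Total groups: 5

5


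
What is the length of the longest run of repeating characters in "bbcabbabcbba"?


Input: "bbcabbabcbba"
Scanning for longest run:
  Position 1 ('b'): continues run of 'b', length=2
  Position 2 ('c'): new char, reset run to 1
  Position 3 ('a'): new char, reset run to 1
  Position 4 ('b'): new char, reset run to 1
  Position 5 ('b'): continues run of 'b', length=2
  Position 6 ('a'): new char, reset run to 1
  Position 7 ('b'): new char, reset run to 1
  Position 8 ('c'): new char, reset run to 1
  Position 9 ('b'): new char, reset run to 1
  Position 10 ('b'): continues run of 'b', length=2
  Position 11 ('a'): new char, reset run to 1
Longest run: 'b' with length 2

2


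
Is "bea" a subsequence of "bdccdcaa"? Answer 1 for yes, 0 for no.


Check if "bea" is a subsequence of "bdccdcaa"
Greedy scan:
  Position 0 ('b'): matches sub[0] = 'b'
  Position 1 ('d'): no match needed
  Position 2 ('c'): no match needed
  Position 3 ('c'): no match needed
  Position 4 ('d'): no match needed
  Position 5 ('c'): no match needed
  Position 6 ('a'): no match needed
  Position 7 ('a'): no match needed
Only matched 1/3 characters => not a subsequence

0


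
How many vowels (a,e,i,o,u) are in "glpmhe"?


Input: glpmhe
Checking each character:
  'g' at position 0: consonant
  'l' at position 1: consonant
  'p' at position 2: consonant
  'm' at position 3: consonant
  'h' at position 4: consonant
  'e' at position 5: vowel (running total: 1)
Total vowels: 1

1


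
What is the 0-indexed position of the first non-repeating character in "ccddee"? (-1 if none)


Input: ccddee
Character frequencies:
  'c': 2
  'd': 2
  'e': 2
Scanning left to right for freq == 1:
  Position 0 ('c'): freq=2, skip
  Position 1 ('c'): freq=2, skip
  Position 2 ('d'): freq=2, skip
  Position 3 ('d'): freq=2, skip
  Position 4 ('e'): freq=2, skip
  Position 5 ('e'): freq=2, skip
  No unique character found => answer = -1

-1


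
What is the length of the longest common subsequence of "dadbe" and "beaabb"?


LCS of "dadbe" and "beaabb"
DP table:
           b    e    a    a    b    b
      0    0    0    0    0    0    0
  d   0    0    0    0    0    0    0
  a   0    0    0    1    1    1    1
  d   0    0    0    1    1    1    1
  b   0    1    1    1    1    2    2
  e   0    1    2    2    2    2    2
LCS length = dp[5][6] = 2

2


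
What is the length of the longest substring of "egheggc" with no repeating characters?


Input: "egheggc"
Sliding window (track last position of each char):
  Position 0 ('e'): window [0,0] length 1 -- new best
  Position 1 ('g'): window [0,1] length 2 -- new best
  Position 2 ('h'): window [0,2] length 3 -- new best
  Position 3 ('e'): repeat (last at 0), move window start to 1
  Position 3 ('e'): window [1,3] length 3
  Position 4 ('g'): repeat (last at 1), move window start to 2
  Position 4 ('g'): window [2,4] length 3
  Position 5 ('g'): repeat (last at 4), move window start to 5
  Position 5 ('g'): window [5,5] length 1
  Position 6 ('c'): window [5,6] length 2
Longest substring with no repeats: "egh" with length 3

3


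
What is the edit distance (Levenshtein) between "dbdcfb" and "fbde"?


Computing edit distance: "dbdcfb" -> "fbde"
DP table:
           f    b    d    e
      0    1    2    3    4
  d   1    1    2    2    3
  b   2    2    1    2    3
  d   3    3    2    1    2
  c   4    4    3    2    2
  f   5    4    4    3    3
  b   6    5    4    4    4
Edit distance = dp[6][4] = 4

4


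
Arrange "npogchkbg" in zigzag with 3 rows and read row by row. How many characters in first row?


Zigzag "npogchkbg" into 3 rows:
Placing characters:
  'n' => row 0
  'p' => row 1
  'o' => row 2
  'g' => row 1
  'c' => row 0
  'h' => row 1
  'k' => row 2
  'b' => row 1
  'g' => row 0
Rows:
  Row 0: "ncg"
  Row 1: "pghb"
  Row 2: "ok"
First row length: 3

3


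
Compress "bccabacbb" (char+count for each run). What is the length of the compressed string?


Input: bccabacbb
Runs:
  'b' x 1 => "b1"
  'c' x 2 => "c2"
  'a' x 1 => "a1"
  'b' x 1 => "b1"
  'a' x 1 => "a1"
  'c' x 1 => "c1"
  'b' x 2 => "b2"
Compressed: "b1c2a1b1a1c1b2"
Compressed length: 14

14


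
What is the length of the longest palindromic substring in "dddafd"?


Input: "dddafd"
Checking substrings for palindromes:
  [0:3] "ddd" (len 3) => palindrome
  [0:2] "dd" (len 2) => palindrome
  [1:3] "dd" (len 2) => palindrome
Longest palindromic substring: "ddd" with length 3

3


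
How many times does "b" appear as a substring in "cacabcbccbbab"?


Searching for "b" in "cacabcbccbbab"
Scanning each position:
  Position 0: "c" => no
  Position 1: "a" => no
  Position 2: "c" => no
  Position 3: "a" => no
  Position 4: "b" => MATCH
  Position 5: "c" => no
  Position 6: "b" => MATCH
  Position 7: "c" => no
  Position 8: "c" => no
  Position 9: "b" => MATCH
  Position 10: "b" => MATCH
  Position 11: "a" => no
  Position 12: "b" => MATCH
Total occurrences: 5

5


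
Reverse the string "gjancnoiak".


Input: gjancnoiak
Reading characters right to left:
  Position 9: 'k'
  Position 8: 'a'
  Position 7: 'i'
  Position 6: 'o'
  Position 5: 'n'
  Position 4: 'c'
  Position 3: 'n'
  Position 2: 'a'
  Position 1: 'j'
  Position 0: 'g'
Reversed: kaioncnajg

kaioncnajg


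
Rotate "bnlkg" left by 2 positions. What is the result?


Input: "bnlkg", rotate left by 2
First 2 characters: "bn"
Remaining characters: "lkg"
Concatenate remaining + first: "lkg" + "bn" = "lkgbn"

lkgbn


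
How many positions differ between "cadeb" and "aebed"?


Comparing "cadeb" and "aebed" position by position:
  Position 0: 'c' vs 'a' => DIFFER
  Position 1: 'a' vs 'e' => DIFFER
  Position 2: 'd' vs 'b' => DIFFER
  Position 3: 'e' vs 'e' => same
  Position 4: 'b' vs 'd' => DIFFER
Positions that differ: 4

4


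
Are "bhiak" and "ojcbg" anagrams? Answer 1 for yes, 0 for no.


Strings: "bhiak", "ojcbg"
Sorted first:  abhik
Sorted second: bcgjo
Differ at position 0: 'a' vs 'b' => not anagrams

0


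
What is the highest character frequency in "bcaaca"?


Input: bcaaca
Character counts:
  'a': 3
  'b': 1
  'c': 2
Maximum frequency: 3

3


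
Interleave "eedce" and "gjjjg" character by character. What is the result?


Interleaving "eedce" and "gjjjg":
  Position 0: 'e' from first, 'g' from second => "eg"
  Position 1: 'e' from first, 'j' from second => "ej"
  Position 2: 'd' from first, 'j' from second => "dj"
  Position 3: 'c' from first, 'j' from second => "cj"
  Position 4: 'e' from first, 'g' from second => "eg"
Result: egejdjcjeg

egejdjcjeg


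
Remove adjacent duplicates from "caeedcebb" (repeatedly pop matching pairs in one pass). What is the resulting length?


Input: caeedcebb
Stack-based adjacent duplicate removal:
  Read 'c': push. Stack: c
  Read 'a': push. Stack: ca
  Read 'e': push. Stack: cae
  Read 'e': matches stack top 'e' => pop. Stack: ca
  Read 'd': push. Stack: cad
  Read 'c': push. Stack: cadc
  Read 'e': push. Stack: cadce
  Read 'b': push. Stack: cadceb
  Read 'b': matches stack top 'b' => pop. Stack: cadce
Final stack: "cadce" (length 5)

5


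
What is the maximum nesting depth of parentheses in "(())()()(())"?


Input: "(())()()(())"
Tracking depth:
  Position 0 '(': depth becomes 1
  Position 1 '(': depth becomes 2
  Position 2 ')': depth becomes 1
  Position 3 ')': depth becomes 0
  Position 4 '(': depth becomes 1
  Position 5 ')': depth becomes 0
  Position 6 '(': depth becomes 1
  Position 7 ')': depth becomes 0
  Position 8 '(': depth becomes 1
  Position 9 '(': depth becomes 2
  Position 10 ')': depth becomes 1
  Position 11 ')': depth becomes 0
Maximum depth reached: 2

2


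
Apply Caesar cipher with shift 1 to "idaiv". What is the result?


Caesar cipher: shift "idaiv" by 1
  'i' (pos 8) + 1 = pos 9 = 'j'
  'd' (pos 3) + 1 = pos 4 = 'e'
  'a' (pos 0) + 1 = pos 1 = 'b'
  'i' (pos 8) + 1 = pos 9 = 'j'
  'v' (pos 21) + 1 = pos 22 = 'w'
Result: jebjw

jebjw


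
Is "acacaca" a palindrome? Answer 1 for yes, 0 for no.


Input: acacaca
Reversed: acacaca
  Compare pos 0 ('a') with pos 6 ('a'): match
  Compare pos 1 ('c') with pos 5 ('c'): match
  Compare pos 2 ('a') with pos 4 ('a'): match
Result: palindrome

1


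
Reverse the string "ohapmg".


Input: ohapmg
Reading characters right to left:
  Position 5: 'g'
  Position 4: 'm'
  Position 3: 'p'
  Position 2: 'a'
  Position 1: 'h'
  Position 0: 'o'
Reversed: gmpaho

gmpaho


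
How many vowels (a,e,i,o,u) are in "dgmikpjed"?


Input: dgmikpjed
Checking each character:
  'd' at position 0: consonant
  'g' at position 1: consonant
  'm' at position 2: consonant
  'i' at position 3: vowel (running total: 1)
  'k' at position 4: consonant
  'p' at position 5: consonant
  'j' at position 6: consonant
  'e' at position 7: vowel (running total: 2)
  'd' at position 8: consonant
Total vowels: 2

2


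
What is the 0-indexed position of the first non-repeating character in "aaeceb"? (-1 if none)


Input: aaeceb
Character frequencies:
  'a': 2
  'b': 1
  'c': 1
  'e': 2
Scanning left to right for freq == 1:
  Position 0 ('a'): freq=2, skip
  Position 1 ('a'): freq=2, skip
  Position 2 ('e'): freq=2, skip
  Position 3 ('c'): unique! => answer = 3

3


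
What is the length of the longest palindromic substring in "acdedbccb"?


Input: "acdedbccb"
Checking substrings for palindromes:
  [5:9] "bccb" (len 4) => palindrome
  [2:5] "ded" (len 3) => palindrome
  [6:8] "cc" (len 2) => palindrome
Longest palindromic substring: "bccb" with length 4

4


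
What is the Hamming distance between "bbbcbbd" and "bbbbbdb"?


Comparing "bbbcbbd" and "bbbbbdb" position by position:
  Position 0: 'b' vs 'b' => same
  Position 1: 'b' vs 'b' => same
  Position 2: 'b' vs 'b' => same
  Position 3: 'c' vs 'b' => differ
  Position 4: 'b' vs 'b' => same
  Position 5: 'b' vs 'd' => differ
  Position 6: 'd' vs 'b' => differ
Total differences (Hamming distance): 3

3


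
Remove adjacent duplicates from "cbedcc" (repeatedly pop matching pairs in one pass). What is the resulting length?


Input: cbedcc
Stack-based adjacent duplicate removal:
  Read 'c': push. Stack: c
  Read 'b': push. Stack: cb
  Read 'e': push. Stack: cbe
  Read 'd': push. Stack: cbed
  Read 'c': push. Stack: cbedc
  Read 'c': matches stack top 'c' => pop. Stack: cbed
Final stack: "cbed" (length 4)

4


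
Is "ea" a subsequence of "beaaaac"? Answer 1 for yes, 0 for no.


Check if "ea" is a subsequence of "beaaaac"
Greedy scan:
  Position 0 ('b'): no match needed
  Position 1 ('e'): matches sub[0] = 'e'
  Position 2 ('a'): matches sub[1] = 'a'
  Position 3 ('a'): no match needed
  Position 4 ('a'): no match needed
  Position 5 ('a'): no match needed
  Position 6 ('c'): no match needed
All 2 characters matched => is a subsequence

1


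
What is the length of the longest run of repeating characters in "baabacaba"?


Input: "baabacaba"
Scanning for longest run:
  Position 1 ('a'): new char, reset run to 1
  Position 2 ('a'): continues run of 'a', length=2
  Position 3 ('b'): new char, reset run to 1
  Position 4 ('a'): new char, reset run to 1
  Position 5 ('c'): new char, reset run to 1
  Position 6 ('a'): new char, reset run to 1
  Position 7 ('b'): new char, reset run to 1
  Position 8 ('a'): new char, reset run to 1
Longest run: 'a' with length 2

2


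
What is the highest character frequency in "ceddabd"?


Input: ceddabd
Character counts:
  'a': 1
  'b': 1
  'c': 1
  'd': 3
  'e': 1
Maximum frequency: 3

3


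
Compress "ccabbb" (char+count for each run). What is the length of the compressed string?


Input: ccabbb
Runs:
  'c' x 2 => "c2"
  'a' x 1 => "a1"
  'b' x 3 => "b3"
Compressed: "c2a1b3"
Compressed length: 6

6


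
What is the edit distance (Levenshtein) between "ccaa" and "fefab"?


Computing edit distance: "ccaa" -> "fefab"
DP table:
           f    e    f    a    b
      0    1    2    3    4    5
  c   1    1    2    3    4    5
  c   2    2    2    3    4    5
  a   3    3    3    3    3    4
  a   4    4    4    4    3    4
Edit distance = dp[4][5] = 4

4


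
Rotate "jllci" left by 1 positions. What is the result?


Input: "jllci", rotate left by 1
First 1 characters: "j"
Remaining characters: "llci"
Concatenate remaining + first: "llci" + "j" = "llcij"

llcij


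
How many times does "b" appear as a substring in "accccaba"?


Searching for "b" in "accccaba"
Scanning each position:
  Position 0: "a" => no
  Position 1: "c" => no
  Position 2: "c" => no
  Position 3: "c" => no
  Position 4: "c" => no
  Position 5: "a" => no
  Position 6: "b" => MATCH
  Position 7: "a" => no
Total occurrences: 1

1


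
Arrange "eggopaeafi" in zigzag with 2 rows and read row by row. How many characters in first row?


Zigzag "eggopaeafi" into 2 rows:
Placing characters:
  'e' => row 0
  'g' => row 1
  'g' => row 0
  'o' => row 1
  'p' => row 0
  'a' => row 1
  'e' => row 0
  'a' => row 1
  'f' => row 0
  'i' => row 1
Rows:
  Row 0: "egpef"
  Row 1: "goaai"
First row length: 5

5


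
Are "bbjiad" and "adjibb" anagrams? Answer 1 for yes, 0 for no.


Strings: "bbjiad", "adjibb"
Sorted first:  abbdij
Sorted second: abbdij
Sorted forms match => anagrams

1


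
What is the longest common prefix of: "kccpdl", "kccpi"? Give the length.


Words: kccpdl, kccpi
  Position 0: all 'k' => match
  Position 1: all 'c' => match
  Position 2: all 'c' => match
  Position 3: all 'p' => match
  Position 4: ('d', 'i') => mismatch, stop
LCP = "kccp" (length 4)

4


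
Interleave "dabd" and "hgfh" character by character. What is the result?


Interleaving "dabd" and "hgfh":
  Position 0: 'd' from first, 'h' from second => "dh"
  Position 1: 'a' from first, 'g' from second => "ag"
  Position 2: 'b' from first, 'f' from second => "bf"
  Position 3: 'd' from first, 'h' from second => "dh"
Result: dhagbfdh

dhagbfdh


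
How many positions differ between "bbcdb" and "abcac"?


Comparing "bbcdb" and "abcac" position by position:
  Position 0: 'b' vs 'a' => DIFFER
  Position 1: 'b' vs 'b' => same
  Position 2: 'c' vs 'c' => same
  Position 3: 'd' vs 'a' => DIFFER
  Position 4: 'b' vs 'c' => DIFFER
Positions that differ: 3

3


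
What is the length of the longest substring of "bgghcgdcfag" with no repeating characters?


Input: "bgghcgdcfag"
Sliding window (track last position of each char):
  Position 0 ('b'): window [0,0] length 1 -- new best
  Position 1 ('g'): window [0,1] length 2 -- new best
  Position 2 ('g'): repeat (last at 1), move window start to 2
  Position 2 ('g'): window [2,2] length 1
  Position 3 ('h'): window [2,3] length 2
  Position 4 ('c'): window [2,4] length 3 -- new best
  Position 5 ('g'): repeat (last at 2), move window start to 3
  Position 5 ('g'): window [3,5] length 3
  Position 6 ('d'): window [3,6] length 4 -- new best
  Position 7 ('c'): repeat (last at 4), move window start to 5
  Position 7 ('c'): window [5,7] length 3
  Position 8 ('f'): window [5,8] length 4
  Position 9 ('a'): window [5,9] length 5 -- new best
  Position 10 ('g'): repeat (last at 5), move window start to 6
  Position 10 ('g'): window [6,10] length 5
Longest substring with no repeats: "gdcfa" with length 5

5


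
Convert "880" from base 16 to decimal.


Input: "880" in base 16
Positional expansion:
  Digit '8' (value 8) x 16^2 = 2048
  Digit '8' (value 8) x 16^1 = 128
  Digit '0' (value 0) x 16^0 = 0
Sum = 2176

2176


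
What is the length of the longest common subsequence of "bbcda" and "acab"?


LCS of "bbcda" and "acab"
DP table:
           a    c    a    b
      0    0    0    0    0
  b   0    0    0    0    1
  b   0    0    0    0    1
  c   0    0    1    1    1
  d   0    0    1    1    1
  a   0    1    1    2    2
LCS length = dp[5][4] = 2

2
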